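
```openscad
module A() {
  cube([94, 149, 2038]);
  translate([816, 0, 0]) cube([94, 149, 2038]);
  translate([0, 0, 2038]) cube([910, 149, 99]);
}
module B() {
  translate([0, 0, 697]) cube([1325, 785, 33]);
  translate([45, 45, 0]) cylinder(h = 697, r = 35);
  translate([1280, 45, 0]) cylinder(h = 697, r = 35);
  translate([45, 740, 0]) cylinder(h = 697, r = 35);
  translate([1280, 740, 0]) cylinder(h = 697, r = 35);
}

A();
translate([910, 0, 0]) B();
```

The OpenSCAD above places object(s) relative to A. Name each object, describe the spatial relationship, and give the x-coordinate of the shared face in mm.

The door frame's +x face and the table's −x face are both at x = 910 mm.

A is a door frame. B is a table. The table is against the door frame's +x side, with their −y faces flush. The x-coordinate of the shared face is 910 mm.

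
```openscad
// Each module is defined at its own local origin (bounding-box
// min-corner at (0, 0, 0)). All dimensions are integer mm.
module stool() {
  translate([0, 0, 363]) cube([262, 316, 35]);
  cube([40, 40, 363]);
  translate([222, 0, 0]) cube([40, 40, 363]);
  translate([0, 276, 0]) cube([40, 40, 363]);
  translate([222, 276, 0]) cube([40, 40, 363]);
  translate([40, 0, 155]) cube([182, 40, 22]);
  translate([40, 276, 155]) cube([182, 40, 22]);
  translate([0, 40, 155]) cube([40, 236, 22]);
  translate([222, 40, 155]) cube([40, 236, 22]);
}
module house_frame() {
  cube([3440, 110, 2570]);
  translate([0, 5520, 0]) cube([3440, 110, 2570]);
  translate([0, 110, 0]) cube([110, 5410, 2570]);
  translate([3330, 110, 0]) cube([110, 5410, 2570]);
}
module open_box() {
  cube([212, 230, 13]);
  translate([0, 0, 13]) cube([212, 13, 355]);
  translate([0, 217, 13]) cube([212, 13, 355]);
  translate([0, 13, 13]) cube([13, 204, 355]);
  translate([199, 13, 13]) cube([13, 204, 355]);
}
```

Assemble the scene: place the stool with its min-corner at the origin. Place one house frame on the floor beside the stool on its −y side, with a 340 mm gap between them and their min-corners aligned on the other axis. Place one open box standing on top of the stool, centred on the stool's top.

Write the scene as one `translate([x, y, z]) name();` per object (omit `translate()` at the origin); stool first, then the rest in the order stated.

stool();
translate([0, -5970, 0]) house_frame();
translate([25, 43, 398]) open_box();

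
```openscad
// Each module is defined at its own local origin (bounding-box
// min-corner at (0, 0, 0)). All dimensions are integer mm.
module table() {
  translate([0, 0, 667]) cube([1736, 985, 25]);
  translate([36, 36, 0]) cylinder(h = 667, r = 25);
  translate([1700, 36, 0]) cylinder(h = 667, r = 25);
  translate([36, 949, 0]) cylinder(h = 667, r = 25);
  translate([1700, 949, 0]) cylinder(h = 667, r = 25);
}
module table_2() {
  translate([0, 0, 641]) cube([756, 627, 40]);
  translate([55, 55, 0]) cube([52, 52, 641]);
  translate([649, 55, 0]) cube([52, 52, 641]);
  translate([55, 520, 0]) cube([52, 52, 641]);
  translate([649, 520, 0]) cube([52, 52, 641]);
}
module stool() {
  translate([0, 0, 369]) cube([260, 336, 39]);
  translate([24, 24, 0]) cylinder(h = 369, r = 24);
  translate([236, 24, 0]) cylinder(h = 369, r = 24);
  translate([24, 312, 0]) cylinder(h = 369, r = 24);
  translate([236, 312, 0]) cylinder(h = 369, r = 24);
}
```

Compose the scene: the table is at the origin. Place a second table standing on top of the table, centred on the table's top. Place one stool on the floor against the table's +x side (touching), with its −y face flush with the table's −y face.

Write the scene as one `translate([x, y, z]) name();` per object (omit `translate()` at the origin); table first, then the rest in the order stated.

table();
translate([490, 179, 692]) table_2();
translate([1736, 0, 0]) stool();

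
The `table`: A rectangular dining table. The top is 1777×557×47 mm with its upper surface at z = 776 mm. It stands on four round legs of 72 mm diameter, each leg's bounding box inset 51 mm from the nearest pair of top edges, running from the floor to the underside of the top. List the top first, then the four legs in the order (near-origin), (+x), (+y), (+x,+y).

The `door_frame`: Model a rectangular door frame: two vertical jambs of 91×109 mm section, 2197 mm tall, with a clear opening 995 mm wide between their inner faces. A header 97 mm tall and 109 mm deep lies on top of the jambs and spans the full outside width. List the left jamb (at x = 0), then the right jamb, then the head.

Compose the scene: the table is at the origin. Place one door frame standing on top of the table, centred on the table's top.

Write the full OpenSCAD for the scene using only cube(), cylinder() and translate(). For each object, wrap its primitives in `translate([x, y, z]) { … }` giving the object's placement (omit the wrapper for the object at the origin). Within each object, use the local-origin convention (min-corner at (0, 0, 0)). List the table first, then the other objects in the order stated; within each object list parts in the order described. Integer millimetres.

translate([0, 0, 729]) cube([1777, 557, 47]);
translate([87, 87, 0]) cylinder(h = 729, r = 36);
translate([1690, 87, 0]) cylinder(h = 729, r = 36);
translate([87, 470, 0]) cylinder(h = 729, r = 36);
translate([1690, 470, 0]) cylinder(h = 729, r = 36);
translate([300, 224, 776]) {
  cube([91, 109, 2197]);
  translate([1086, 0, 0]) cube([91, 109, 2197]);
  translate([0, 0, 2197]) cube([1177, 109, 97]);
}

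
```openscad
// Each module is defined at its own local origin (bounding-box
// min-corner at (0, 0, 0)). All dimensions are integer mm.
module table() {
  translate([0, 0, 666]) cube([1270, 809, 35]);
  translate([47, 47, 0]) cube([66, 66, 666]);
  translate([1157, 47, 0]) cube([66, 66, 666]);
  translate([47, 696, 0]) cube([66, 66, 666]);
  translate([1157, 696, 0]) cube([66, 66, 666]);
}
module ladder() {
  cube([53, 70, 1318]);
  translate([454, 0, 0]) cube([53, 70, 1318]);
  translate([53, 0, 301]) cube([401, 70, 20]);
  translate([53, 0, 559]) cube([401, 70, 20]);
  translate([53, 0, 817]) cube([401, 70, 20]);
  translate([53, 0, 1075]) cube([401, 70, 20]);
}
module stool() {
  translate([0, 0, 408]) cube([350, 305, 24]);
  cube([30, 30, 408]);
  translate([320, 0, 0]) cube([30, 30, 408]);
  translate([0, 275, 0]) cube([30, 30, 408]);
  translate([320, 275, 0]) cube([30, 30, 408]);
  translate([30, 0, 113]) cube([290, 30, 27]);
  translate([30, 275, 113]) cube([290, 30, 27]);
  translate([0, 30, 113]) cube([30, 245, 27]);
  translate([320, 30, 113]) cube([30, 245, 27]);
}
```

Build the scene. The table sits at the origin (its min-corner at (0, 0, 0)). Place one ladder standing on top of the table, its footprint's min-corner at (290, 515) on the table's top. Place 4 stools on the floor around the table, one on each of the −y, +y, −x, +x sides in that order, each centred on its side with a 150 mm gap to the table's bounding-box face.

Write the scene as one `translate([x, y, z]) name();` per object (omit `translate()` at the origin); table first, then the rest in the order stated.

table();
translate([290, 515, 701]) ladder();
translate([460, -455, 0]) stool();
translate([460, 959, 0]) stool();
translate([-500, 252, 0]) stool();
translate([1420, 252, 0]) stool();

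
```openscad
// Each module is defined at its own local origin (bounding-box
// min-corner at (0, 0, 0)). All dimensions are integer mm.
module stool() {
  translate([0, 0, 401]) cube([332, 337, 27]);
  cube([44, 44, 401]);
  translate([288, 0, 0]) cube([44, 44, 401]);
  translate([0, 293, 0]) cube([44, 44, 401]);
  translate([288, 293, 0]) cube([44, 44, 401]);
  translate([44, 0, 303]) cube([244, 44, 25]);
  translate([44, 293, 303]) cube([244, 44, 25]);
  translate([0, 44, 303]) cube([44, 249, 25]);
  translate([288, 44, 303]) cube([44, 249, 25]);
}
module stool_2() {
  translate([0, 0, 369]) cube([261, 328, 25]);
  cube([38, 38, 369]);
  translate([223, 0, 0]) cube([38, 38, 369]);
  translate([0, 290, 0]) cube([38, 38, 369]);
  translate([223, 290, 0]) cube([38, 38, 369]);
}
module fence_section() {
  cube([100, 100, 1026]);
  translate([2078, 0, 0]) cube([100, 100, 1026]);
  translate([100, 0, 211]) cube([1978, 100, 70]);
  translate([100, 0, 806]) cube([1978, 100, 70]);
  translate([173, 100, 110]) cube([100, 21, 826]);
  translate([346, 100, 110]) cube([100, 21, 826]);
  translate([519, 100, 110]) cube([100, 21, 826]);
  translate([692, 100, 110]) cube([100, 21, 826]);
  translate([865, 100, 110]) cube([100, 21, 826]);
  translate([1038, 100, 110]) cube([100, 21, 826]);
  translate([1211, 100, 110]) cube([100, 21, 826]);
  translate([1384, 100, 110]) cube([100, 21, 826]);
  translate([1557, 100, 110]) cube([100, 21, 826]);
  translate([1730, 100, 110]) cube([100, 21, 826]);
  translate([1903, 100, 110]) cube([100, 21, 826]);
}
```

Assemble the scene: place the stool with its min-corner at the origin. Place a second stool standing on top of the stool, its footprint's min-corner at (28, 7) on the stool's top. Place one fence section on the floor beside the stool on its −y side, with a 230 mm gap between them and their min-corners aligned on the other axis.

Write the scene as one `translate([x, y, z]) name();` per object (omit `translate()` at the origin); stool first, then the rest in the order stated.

stool();
translate([28, 7, 428]) stool_2();
translate([0, -351, 0]) fence_section();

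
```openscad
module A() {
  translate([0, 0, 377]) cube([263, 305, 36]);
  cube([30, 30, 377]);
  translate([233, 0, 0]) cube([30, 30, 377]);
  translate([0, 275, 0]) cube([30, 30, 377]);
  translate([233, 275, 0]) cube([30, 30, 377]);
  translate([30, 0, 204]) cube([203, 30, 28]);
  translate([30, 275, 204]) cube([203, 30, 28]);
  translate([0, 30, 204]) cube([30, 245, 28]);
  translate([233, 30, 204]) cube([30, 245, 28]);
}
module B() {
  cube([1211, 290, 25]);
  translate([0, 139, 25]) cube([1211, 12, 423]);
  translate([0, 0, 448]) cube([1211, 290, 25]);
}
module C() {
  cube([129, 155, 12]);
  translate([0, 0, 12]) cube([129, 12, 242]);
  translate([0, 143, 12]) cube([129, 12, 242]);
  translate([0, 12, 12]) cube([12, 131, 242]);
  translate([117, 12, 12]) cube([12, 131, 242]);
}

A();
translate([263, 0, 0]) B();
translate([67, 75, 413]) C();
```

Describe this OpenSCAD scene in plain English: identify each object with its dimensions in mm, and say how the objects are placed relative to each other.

A is a four-legged stool. The seat is 263×305 mm, 36 mm thick, top at z = 413 mm. It stands on four square legs, each 30×30 mm in cross-section, from z = 0 to the seat underside, each flush with a corner of the seat. Four stretchers, 30 mm wide and 28 mm tall, connect adjacent legs with their undersides at z = 204 mm, each running between the inner faces of the legs it joins and aligned with the legs' outer faces on the other axis.

B is an I-beam lying along x, 1211 mm long. Overall section height 473 mm. Two flanges 290 mm wide (y) and 25 mm thick, one on the floor and one at the top; a web 12 mm thick runs between them, centred on the flange width.

C is an open-topped rectangular box: outside dimensions 129×155×254 mm, with a uniform wall and base thickness of 12 mm. The base is a full 129×155 slab on the floor; four walls sit on top of the base. The front and back walls (the −y and +y sides) span the full width; the two side walls fit between them.

The I-beam is against the stool's +x side, with their −y faces flush. The open box is on top of the stool, centred.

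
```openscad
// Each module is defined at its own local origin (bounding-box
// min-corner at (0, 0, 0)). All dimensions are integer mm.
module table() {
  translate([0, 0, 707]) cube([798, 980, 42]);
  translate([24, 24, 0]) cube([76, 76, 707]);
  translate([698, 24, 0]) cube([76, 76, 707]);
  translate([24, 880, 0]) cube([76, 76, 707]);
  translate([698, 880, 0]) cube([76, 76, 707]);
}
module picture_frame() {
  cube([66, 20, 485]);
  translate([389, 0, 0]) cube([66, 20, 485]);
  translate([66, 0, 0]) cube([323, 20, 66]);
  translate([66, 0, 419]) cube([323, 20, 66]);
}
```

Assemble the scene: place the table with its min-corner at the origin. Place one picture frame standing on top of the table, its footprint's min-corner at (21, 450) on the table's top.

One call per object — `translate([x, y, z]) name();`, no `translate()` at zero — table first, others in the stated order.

table();
translate([21, 450, 749]) picture_frame();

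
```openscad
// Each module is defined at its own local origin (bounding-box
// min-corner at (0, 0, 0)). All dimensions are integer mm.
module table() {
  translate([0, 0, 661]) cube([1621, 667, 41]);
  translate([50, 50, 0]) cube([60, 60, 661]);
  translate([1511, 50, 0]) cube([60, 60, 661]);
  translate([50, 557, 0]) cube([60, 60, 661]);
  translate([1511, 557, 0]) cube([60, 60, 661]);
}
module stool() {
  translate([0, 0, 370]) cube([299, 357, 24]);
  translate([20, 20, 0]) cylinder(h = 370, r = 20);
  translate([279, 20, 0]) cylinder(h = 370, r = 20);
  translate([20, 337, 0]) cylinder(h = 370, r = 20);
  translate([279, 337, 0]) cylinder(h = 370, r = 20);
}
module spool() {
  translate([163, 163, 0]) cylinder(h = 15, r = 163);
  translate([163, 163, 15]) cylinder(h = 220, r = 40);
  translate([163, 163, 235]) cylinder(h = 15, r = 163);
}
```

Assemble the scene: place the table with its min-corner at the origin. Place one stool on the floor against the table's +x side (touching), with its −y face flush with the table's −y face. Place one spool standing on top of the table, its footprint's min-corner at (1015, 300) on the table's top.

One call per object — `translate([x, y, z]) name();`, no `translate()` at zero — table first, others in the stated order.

table();
translate([1621, 0, 0]) stool();
translate([1015, 300, 702]) spool();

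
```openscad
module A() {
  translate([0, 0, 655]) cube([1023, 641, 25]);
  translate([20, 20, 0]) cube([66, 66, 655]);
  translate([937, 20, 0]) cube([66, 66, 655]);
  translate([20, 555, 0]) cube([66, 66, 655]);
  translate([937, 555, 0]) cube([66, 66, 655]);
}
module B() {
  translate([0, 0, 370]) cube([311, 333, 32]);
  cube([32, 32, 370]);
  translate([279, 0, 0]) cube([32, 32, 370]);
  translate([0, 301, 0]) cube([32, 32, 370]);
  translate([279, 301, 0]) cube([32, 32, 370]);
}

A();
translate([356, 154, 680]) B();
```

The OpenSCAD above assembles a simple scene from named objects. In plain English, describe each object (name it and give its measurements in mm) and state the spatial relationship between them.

A is a rectangular dining table. The top is 1023×641×25 mm with its upper surface at z = 680 mm. It stands on four 66×66 mm square legs, each inset 20 mm from the nearest pair of top edges, running from the floor to the underside of the top.

B is a four-legged stool. The seat is a 311×333×32 mm slab whose top surface is at z = 402 mm; four square legs, each 32×32 mm in cross-section, run from the floor (z = 0) to the underside of the seat, each flush with a corner of the seat.

The stool is on top of the table, centred.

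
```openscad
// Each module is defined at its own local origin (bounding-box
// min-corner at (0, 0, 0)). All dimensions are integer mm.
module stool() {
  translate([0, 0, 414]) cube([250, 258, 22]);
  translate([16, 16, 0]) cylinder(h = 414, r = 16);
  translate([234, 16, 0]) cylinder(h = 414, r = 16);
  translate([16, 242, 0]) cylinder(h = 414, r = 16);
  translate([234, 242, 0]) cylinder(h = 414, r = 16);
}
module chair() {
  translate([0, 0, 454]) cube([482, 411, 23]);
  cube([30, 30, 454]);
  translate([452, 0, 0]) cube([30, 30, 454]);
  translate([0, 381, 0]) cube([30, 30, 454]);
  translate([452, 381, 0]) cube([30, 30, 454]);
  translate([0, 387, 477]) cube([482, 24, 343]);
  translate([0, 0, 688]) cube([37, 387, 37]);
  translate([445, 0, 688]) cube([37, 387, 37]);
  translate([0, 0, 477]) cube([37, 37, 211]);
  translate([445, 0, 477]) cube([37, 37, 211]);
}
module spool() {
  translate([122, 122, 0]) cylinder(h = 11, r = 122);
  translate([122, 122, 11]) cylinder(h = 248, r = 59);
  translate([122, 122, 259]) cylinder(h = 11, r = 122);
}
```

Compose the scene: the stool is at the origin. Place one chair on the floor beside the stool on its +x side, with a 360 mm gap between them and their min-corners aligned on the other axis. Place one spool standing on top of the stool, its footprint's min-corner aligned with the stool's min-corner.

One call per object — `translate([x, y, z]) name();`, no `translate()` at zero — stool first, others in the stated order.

stool();
translate([610, 0, 0]) chair();
translate([0, 0, 436]) spool();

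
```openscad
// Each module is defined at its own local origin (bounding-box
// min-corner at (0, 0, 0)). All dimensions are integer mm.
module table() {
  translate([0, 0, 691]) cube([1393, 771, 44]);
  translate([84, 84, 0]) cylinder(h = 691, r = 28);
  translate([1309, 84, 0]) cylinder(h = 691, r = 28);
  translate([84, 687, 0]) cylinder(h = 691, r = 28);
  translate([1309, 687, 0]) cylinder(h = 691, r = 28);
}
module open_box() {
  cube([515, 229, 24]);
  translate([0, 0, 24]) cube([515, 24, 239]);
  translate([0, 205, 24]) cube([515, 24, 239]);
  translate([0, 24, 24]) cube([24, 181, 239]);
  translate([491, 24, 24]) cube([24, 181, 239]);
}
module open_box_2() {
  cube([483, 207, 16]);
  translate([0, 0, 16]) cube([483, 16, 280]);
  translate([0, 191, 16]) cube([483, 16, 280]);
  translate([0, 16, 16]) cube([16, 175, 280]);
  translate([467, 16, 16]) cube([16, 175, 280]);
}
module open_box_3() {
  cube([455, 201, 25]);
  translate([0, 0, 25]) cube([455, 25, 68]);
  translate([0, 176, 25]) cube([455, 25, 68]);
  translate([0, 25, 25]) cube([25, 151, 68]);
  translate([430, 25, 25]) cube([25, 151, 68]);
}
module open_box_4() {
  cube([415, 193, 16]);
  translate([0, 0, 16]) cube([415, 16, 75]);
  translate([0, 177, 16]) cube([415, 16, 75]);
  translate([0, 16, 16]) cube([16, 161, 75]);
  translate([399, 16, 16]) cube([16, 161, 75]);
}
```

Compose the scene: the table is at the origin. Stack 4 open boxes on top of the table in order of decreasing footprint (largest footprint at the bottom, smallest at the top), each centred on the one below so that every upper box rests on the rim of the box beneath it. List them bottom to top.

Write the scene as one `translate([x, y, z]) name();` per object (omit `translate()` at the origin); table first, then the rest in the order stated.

table();
translate([439, 271, 735]) open_box();
translate([455, 282, 998]) open_box_2();
translate([469, 285, 1294]) open_box_3();
translate([489, 289, 1387]) open_box_4();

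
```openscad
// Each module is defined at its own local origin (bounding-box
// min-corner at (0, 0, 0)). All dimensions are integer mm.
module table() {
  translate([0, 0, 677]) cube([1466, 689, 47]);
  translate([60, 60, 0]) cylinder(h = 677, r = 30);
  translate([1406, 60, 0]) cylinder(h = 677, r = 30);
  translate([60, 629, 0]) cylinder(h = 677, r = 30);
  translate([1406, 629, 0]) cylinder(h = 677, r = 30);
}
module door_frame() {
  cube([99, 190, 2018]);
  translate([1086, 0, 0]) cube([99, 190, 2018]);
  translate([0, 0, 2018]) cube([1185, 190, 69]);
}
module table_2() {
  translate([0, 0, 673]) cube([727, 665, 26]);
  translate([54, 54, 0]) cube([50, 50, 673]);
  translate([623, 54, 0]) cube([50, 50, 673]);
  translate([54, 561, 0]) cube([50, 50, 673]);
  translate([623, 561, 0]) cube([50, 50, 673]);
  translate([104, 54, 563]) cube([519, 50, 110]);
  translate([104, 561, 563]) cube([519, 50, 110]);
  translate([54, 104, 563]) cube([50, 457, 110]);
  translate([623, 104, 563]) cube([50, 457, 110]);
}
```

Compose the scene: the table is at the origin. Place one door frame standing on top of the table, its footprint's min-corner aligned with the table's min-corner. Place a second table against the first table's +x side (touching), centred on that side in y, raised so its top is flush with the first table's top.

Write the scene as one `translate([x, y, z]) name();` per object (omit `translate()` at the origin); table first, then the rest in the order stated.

table();
translate([0, 0, 724]) door_frame();
translate([1466, 12, 25]) table_2();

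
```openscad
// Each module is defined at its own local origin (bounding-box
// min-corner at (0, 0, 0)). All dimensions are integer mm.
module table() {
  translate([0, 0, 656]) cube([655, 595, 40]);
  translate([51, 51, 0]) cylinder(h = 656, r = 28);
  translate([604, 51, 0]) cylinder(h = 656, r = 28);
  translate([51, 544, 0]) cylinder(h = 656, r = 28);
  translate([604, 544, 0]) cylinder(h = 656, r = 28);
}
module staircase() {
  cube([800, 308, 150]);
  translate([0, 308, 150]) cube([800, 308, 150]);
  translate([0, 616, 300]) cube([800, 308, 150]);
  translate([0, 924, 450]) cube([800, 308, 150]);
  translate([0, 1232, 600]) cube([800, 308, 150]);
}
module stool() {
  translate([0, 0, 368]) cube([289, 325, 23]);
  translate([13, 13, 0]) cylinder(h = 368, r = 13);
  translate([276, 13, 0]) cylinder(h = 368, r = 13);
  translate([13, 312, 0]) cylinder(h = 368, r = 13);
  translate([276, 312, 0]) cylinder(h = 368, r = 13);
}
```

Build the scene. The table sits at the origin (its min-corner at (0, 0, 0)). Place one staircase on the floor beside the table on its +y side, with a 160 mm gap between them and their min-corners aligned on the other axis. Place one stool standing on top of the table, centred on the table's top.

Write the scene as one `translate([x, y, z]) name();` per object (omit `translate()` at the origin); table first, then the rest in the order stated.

table();
translate([0, 755, 0]) staircase();
translate([183, 135, 696]) stool();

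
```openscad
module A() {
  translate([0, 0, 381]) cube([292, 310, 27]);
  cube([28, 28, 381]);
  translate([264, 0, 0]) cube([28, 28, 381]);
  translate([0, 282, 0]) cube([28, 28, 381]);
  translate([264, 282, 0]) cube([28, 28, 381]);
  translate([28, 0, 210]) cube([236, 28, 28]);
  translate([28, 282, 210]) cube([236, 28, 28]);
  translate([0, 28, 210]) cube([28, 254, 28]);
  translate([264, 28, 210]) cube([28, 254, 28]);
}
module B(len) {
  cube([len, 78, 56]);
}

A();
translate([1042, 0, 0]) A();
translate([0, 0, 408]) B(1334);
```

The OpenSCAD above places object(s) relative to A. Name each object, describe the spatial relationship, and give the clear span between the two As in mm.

A is a stool. B is a beam. A beam spans the tops of two stools. The clear span between the two stools is 750 mm.

Second stool starts at x = 1042; first ends at x = 292; clear span = 1042 − 292 = 750 mm.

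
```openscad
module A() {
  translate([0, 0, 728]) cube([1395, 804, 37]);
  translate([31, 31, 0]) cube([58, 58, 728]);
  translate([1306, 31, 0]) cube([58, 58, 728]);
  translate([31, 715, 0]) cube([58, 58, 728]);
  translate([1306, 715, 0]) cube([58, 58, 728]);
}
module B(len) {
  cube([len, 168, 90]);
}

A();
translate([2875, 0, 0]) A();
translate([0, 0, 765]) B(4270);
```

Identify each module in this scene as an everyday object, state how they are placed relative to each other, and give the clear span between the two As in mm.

Second table starts at x = 2875; first ends at x = 1395; clear span = 2875 − 1395 = 1480 mm.

A is a table. B is a beam. A beam spans the tops of two tables. The clear span between the two tables is 1480 mm.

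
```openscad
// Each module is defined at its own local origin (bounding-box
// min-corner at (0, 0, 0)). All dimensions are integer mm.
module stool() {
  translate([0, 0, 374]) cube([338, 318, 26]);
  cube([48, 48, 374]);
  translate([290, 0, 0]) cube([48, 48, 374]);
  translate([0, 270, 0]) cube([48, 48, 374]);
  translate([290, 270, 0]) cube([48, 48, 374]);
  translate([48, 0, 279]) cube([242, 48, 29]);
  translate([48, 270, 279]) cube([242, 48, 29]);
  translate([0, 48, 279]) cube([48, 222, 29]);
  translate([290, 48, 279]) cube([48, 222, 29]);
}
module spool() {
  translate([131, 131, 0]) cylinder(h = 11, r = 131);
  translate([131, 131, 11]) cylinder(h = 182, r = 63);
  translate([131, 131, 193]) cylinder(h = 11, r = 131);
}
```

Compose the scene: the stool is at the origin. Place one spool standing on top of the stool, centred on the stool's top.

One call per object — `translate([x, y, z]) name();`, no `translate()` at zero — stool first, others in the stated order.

stool();
translate([38, 28, 400]) spool();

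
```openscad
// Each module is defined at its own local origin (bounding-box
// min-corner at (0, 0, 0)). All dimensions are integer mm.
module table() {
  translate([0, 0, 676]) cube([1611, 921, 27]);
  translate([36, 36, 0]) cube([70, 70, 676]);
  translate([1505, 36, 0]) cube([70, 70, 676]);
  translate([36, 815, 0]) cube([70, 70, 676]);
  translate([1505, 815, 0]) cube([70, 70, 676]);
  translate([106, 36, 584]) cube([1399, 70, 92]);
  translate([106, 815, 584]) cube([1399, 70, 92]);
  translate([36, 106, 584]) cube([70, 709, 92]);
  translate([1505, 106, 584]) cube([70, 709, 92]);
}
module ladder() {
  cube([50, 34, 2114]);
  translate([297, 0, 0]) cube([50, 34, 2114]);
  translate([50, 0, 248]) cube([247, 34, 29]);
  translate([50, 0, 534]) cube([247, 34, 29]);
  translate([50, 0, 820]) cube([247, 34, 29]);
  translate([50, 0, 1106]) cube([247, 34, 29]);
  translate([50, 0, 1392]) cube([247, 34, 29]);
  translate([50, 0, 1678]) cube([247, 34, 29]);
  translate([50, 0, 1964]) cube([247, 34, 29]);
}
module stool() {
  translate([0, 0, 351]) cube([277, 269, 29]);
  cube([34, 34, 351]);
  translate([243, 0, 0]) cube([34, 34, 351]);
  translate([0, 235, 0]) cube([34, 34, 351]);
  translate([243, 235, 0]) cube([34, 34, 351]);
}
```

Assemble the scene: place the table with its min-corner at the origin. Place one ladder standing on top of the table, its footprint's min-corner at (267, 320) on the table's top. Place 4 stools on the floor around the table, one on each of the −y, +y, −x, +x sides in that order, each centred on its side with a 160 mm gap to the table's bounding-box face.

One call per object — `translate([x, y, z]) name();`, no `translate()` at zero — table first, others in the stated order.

table();
translate([267, 320, 703]) ladder();
translate([667, -429, 0]) stool();
translate([667, 1081, 0]) stool();
translate([-437, 326, 0]) stool();
translate([1771, 326, 0]) stool();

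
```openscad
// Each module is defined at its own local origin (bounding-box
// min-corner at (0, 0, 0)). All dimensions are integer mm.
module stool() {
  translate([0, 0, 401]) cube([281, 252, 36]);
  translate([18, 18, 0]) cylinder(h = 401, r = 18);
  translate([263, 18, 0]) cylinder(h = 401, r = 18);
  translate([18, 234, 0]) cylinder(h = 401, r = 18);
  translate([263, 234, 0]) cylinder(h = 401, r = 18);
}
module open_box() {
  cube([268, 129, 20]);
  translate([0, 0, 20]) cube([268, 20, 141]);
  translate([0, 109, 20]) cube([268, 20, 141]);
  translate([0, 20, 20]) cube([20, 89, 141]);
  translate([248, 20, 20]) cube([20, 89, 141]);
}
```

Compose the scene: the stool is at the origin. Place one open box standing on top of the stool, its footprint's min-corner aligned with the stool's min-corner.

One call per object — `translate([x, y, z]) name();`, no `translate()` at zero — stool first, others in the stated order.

stool();
translate([0, 0, 437]) open_box();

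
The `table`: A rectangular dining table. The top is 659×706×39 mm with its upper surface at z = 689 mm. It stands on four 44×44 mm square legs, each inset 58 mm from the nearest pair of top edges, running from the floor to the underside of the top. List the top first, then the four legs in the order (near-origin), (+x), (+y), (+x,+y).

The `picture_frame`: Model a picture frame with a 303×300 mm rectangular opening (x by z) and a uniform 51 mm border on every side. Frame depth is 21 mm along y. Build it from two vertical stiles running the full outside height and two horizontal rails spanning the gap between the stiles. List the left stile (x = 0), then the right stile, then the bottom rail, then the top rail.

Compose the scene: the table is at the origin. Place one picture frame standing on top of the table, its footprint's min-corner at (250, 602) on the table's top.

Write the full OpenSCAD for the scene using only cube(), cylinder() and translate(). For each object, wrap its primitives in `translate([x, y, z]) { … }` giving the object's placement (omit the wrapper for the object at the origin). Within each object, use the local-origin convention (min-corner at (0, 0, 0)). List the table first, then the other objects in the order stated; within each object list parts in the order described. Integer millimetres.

translate([0, 0, 650]) cube([659, 706, 39]);
translate([58, 58, 0]) cube([44, 44, 650]);
translate([557, 58, 0]) cube([44, 44, 650]);
translate([58, 604, 0]) cube([44, 44, 650]);
translate([557, 604, 0]) cube([44, 44, 650]);
translate([250, 602, 689]) {
  cube([51, 21, 402]);
  translate([354, 0, 0]) cube([51, 21, 402]);
  translate([51, 0, 0]) cube([303, 21, 51]);
  translate([51, 0, 351]) cube([303, 21, 51]);
}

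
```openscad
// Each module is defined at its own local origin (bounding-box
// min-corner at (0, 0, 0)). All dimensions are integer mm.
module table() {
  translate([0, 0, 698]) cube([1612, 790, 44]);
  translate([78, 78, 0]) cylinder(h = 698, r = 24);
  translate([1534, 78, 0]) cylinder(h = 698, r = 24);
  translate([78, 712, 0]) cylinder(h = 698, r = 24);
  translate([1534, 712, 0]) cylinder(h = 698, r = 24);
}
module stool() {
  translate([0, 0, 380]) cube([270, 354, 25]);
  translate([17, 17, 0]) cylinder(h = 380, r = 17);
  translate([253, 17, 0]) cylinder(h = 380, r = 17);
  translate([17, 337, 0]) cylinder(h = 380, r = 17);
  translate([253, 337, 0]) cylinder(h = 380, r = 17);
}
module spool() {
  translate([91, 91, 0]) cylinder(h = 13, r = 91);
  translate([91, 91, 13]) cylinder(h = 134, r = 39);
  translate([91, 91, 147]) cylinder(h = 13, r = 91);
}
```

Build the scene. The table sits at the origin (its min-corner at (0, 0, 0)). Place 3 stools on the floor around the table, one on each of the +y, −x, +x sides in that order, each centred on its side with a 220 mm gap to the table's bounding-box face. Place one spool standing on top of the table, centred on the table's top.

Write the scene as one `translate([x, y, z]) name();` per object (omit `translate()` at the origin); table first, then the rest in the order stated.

table();
translate([671, 1010, 0]) stool();
translate([-490, 218, 0]) stool();
translate([1832, 218, 0]) stool();
translate([715, 304, 742]) spool();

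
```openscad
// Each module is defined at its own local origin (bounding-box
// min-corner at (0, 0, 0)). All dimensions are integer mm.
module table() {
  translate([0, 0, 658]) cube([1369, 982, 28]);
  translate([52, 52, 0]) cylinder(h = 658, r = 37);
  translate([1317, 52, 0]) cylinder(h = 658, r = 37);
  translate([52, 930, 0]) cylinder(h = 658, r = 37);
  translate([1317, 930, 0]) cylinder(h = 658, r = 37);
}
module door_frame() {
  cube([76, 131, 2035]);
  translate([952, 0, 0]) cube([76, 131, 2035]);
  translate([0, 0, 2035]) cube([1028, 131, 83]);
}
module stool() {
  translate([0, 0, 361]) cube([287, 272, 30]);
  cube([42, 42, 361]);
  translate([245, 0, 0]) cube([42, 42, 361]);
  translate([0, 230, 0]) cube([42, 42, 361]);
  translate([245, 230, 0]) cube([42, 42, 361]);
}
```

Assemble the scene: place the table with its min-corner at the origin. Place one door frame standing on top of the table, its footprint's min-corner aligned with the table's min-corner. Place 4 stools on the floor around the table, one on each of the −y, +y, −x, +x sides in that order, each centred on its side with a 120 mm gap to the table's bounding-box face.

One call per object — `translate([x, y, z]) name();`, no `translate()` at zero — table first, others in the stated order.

table();
translate([0, 0, 686]) door_frame();
translate([541, -392, 0]) stool();
translate([541, 1102, 0]) stool();
translate([-407, 355, 0]) stool();
translate([1489, 355, 0]) stool();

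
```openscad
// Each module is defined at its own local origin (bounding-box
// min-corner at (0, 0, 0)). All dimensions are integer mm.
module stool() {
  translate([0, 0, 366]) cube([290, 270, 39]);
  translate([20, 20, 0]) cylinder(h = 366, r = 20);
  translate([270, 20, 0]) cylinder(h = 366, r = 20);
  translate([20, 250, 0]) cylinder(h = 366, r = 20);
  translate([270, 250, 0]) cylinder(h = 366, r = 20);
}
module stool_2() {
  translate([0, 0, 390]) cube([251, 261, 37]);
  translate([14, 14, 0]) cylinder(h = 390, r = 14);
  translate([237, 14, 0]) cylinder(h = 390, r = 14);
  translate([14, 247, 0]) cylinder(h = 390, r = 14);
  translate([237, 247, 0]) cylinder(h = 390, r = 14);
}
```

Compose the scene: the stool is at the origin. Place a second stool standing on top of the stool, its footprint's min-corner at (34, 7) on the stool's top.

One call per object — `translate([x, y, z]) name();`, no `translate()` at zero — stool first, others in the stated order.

stool();
translate([34, 7, 405]) stool_2();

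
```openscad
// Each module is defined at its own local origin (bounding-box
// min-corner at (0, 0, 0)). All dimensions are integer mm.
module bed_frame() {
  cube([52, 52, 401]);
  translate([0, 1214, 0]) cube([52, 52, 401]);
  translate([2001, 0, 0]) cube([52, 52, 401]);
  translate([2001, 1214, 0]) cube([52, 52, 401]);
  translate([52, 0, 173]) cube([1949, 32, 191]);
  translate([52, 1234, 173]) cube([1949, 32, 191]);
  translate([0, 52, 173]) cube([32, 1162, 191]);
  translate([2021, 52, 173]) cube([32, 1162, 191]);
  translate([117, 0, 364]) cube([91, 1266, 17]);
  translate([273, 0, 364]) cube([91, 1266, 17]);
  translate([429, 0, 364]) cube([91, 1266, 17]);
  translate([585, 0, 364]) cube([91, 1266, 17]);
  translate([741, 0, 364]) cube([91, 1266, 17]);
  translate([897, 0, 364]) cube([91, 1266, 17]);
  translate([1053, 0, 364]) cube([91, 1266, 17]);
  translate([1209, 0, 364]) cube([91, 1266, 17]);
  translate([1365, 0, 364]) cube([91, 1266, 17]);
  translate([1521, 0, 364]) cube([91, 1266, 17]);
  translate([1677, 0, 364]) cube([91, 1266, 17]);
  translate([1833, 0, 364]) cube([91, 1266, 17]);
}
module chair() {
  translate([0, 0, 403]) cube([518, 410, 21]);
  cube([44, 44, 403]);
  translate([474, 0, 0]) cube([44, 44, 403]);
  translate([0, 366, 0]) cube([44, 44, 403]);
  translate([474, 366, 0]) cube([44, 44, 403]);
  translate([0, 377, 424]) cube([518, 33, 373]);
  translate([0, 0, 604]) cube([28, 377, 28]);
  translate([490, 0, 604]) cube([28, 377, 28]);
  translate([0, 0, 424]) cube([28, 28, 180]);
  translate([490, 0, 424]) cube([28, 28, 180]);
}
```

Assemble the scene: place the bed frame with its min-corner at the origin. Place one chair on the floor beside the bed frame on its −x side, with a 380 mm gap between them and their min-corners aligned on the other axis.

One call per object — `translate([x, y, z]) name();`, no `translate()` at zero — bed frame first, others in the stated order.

bed_frame();
translate([-898, 0, 0]) chair();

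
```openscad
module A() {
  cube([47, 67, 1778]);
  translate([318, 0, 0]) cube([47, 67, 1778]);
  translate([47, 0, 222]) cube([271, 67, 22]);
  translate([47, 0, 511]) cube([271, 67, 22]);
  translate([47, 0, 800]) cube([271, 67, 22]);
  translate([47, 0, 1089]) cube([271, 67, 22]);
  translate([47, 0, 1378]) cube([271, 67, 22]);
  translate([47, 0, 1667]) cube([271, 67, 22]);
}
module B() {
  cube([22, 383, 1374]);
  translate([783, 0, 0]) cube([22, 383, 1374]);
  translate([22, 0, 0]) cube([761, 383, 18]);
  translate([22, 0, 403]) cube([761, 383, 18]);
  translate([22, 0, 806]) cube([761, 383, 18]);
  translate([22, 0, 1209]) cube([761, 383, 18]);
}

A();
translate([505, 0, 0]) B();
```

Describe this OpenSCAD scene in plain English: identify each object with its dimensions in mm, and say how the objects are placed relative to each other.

A is a wooden ladder with two side rails of 47×67 mm section and 1778 mm height, set 365 mm apart overall. Between them run 6 rectangular rungs (67 mm deep, 22 mm thick), front faces flush with the rails' −y face. The bottom of the first rung is 222 mm above the floor and each subsequent rung is 289 mm higher than the one below.

B is a bookshelf 805 mm wide overall, 383 mm deep and 1374 mm tall. The two sides are 22 mm thick vertical panels. 4 horizontal shelves of 18 mm thickness span between the inner faces of the sides; the lowest shelf sits on the floor and shelves are stacked with a clear vertical gap of 385 mm between each pair.

The bookshelf is on the floor beside the ladder on its +x side.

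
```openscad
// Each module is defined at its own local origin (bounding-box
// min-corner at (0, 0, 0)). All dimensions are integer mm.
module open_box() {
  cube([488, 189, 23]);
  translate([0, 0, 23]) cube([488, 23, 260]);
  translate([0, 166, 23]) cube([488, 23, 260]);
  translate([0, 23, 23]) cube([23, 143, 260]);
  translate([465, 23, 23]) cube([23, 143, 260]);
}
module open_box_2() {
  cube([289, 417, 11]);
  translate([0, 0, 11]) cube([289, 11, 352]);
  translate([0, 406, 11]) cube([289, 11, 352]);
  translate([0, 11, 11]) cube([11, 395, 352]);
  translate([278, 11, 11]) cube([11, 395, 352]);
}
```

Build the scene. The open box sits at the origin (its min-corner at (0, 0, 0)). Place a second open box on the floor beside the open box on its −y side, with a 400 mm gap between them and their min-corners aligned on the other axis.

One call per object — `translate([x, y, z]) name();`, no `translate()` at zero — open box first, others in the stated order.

open_box();
translate([0, -817, 0]) open_box_2();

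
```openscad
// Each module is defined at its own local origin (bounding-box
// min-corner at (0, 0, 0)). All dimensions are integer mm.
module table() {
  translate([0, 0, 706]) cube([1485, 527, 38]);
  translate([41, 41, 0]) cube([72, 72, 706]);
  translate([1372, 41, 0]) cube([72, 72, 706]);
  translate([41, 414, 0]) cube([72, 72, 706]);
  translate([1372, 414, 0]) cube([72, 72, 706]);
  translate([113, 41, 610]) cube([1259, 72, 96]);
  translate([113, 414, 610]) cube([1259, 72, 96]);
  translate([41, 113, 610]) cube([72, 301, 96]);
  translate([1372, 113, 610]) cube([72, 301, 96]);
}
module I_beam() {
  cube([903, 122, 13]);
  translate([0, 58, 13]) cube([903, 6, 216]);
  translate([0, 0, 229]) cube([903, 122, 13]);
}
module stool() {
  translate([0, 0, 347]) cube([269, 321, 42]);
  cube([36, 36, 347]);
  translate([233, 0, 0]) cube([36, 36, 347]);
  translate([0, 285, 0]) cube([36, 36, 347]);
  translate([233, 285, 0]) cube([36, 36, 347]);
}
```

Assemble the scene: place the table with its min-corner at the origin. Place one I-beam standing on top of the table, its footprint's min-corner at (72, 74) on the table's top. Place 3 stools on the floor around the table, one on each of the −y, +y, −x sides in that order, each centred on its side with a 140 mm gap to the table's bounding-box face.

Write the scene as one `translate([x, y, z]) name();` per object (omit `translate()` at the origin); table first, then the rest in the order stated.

table();
translate([72, 74, 744]) I_beam();
translate([608, -461, 0]) stool();
translate([608, 667, 0]) stool();
translate([-409, 103, 0]) stool();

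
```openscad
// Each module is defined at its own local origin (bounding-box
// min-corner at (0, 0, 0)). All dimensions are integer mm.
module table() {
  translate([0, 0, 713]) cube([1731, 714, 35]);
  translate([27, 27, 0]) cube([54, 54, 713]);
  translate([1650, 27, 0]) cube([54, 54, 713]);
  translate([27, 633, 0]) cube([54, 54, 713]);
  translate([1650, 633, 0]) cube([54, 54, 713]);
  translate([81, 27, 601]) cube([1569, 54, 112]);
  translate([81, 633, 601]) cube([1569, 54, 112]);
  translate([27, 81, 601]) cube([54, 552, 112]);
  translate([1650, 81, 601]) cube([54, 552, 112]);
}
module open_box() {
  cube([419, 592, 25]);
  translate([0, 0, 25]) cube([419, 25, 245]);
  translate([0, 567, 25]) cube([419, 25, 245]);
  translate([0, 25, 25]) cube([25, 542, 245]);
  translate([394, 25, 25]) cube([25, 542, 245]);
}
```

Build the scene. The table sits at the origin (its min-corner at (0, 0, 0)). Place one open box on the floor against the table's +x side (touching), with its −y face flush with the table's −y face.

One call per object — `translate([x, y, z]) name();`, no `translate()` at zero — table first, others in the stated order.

table();
translate([1731, 0, 0]) open_box();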